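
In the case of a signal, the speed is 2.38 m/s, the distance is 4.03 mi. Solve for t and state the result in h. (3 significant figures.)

Solving v = d/t for t: t = d/v.
v = 2.38 m/s; d = 4.03 mi = 6486 m.
t = 2725 s
2725 s × (1 h / 3600 s) = 0.7570 h

0.757 h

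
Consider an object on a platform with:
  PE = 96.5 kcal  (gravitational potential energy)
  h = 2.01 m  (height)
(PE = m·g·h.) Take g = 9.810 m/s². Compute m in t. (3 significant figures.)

20.5 t

Rearranging PE = m·g·h for m: m = PE/(g·h).
PE = 96.5 kcal = 4.038×10^5 J; h = 2.01 m; g = 9.810 m/s².
m = 20476 kg
20476 kg × (1 t / 1000 kg) = 20.48 t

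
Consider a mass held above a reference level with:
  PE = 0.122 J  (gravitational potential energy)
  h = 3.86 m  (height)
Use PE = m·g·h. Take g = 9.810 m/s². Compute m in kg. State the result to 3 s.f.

Solving PE = m·g·h for m: m = PE/(g·h).
PE = 0.122 J; h = 3.86 m; g = 9.810 m/s².
m = 0.003222 kg

0.00322 kg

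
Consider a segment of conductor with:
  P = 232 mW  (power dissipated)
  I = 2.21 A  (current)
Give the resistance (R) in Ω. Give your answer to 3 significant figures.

0.0475 Ω

Solving P = I²R for R: R = P/I².
P = 232 mW = 0.2320 W; I = 2.21 A.
R = 0.04750 Ω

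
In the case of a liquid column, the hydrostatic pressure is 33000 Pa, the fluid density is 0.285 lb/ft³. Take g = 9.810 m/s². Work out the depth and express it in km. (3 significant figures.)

0.737 km

Rearranging: h = P/(ρ·g).
P = 33000 Pa; ρ = 0.285 lb/ft³ = 4.565 kg/m³; g = 9.810 m/s².
h = 736.9 m
736.9 m × (1 km / 1000 m) = 0.7369 km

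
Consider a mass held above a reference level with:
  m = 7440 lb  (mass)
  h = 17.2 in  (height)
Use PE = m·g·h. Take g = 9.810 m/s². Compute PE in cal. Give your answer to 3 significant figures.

3460 cal

Directly: PE = mgh.
m = 7440 lb = 3375 kg; h = 17.2 in = 0.4369 m; g = 9.810 m/s².
PE = 14463 J
14463 J × (1 cal / 4.184 J) = 3457 cal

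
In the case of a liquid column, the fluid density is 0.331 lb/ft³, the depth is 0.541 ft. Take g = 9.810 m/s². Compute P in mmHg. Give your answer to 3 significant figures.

0.0643 mmHg

Directly: P = ρgh.
ρ = 0.331 lb/ft³ = 5.302 kg/m³; h = 0.541 ft = 0.1649 m; g = 9.810 m/s².
P = 8.577 Pa
8.577 Pa × (1 mmHg / 133.3 Pa) = 0.06433 mmHg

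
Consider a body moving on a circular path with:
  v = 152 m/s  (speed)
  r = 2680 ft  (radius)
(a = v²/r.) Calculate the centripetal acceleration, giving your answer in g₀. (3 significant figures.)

2.88 g₀

Directly: a = v²/r.
v = 152 m/s; r = 2680 ft = 816.9 m.
a = 28.28 m/s²
28.28 m/s² × (1 g₀ / 9.807 m/s²) = 2.884 g₀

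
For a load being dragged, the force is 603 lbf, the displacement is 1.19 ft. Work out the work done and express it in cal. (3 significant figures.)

Directly: W = F·d.
F = 603 lbf = 2682 N; d = 1.19 ft = 0.3627 m.
W = 972.9 J
972.9 J × (1 cal / 4.184 J) = 232.5 cal

233 cal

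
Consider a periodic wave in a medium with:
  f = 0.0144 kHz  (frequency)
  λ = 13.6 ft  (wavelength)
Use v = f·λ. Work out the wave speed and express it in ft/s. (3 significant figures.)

196 ft/s

Directly: v = fλ.
f = 0.0144 kHz = 14.40 Hz; λ = 13.6 ft = 4.145 m.
v = 59.69 m/s
59.69 m/s × (1 ft/s / 0.3048 m/s) = 195.8 ft/s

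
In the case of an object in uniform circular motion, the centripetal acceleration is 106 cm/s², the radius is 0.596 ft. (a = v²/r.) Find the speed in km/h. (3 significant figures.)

1.58 km/h

Rearranging: v = √(a·r).
a = 106 cm/s² = 1.060 m/s²; r = 0.596 ft = 0.1817 m.
v = 0.4388 m/s
0.4388 m/s × (1 km/h / 0.2778 m/s) = 1.580 km/h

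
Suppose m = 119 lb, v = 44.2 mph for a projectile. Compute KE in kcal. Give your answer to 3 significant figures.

2.52 kcal

Directly: KE = ½mv².
m = 119 lb = 53.98 kg; v = 44.2 mph = 19.76 m/s.
KE = 10537 J
10537 J × (1 kcal / 4184 J) = 2.518 kcal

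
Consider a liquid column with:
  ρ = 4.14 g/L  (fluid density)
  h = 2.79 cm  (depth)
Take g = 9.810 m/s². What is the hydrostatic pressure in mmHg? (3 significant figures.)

P is given directly by: P = ρgh.
ρ = 4.14 g/L = 4.140 kg/m³; h = 2.79 cm = 0.02790 m; g = 9.810 m/s².
P = 1.133 Pa
1.133 Pa × (1 mmHg / 133.3 Pa) = 0.008499 mmHg

0.00850 mmHg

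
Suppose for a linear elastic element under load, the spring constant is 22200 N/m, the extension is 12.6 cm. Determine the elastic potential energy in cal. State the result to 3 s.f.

42.1 cal

Directly: U = ½kx².
k = 22200 N/m; x = 12.6 cm = 0.1260 m.
U = 176.2 J
176.2 J × (1 cal / 4.184 J) = 42.12 cal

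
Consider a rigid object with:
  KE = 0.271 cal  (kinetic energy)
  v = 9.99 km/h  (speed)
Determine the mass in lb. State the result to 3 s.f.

0.649 lb

Rearranging: m = 2·KE/v².
KE = 0.271 cal = 1.134 J; v = 9.99 km/h = 2.775 m/s.
m = 0.2945 kg
0.2945 kg × (1 lb / 0.4536 kg) = 0.6492 lb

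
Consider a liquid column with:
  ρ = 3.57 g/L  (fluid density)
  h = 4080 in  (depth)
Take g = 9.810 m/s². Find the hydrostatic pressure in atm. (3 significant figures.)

Directly: P = ρgh.
ρ = 3.57 g/L = 3.570 kg/m³; h = 4080 in = 103.6 m; g = 9.810 m/s².
P = 3629 Pa  (the unit combination reduces to kg/(m·s²) = Pa)
3629 Pa × (1 atm / 1.013×10^5 Pa) = 0.03582 atm

0.0358 atm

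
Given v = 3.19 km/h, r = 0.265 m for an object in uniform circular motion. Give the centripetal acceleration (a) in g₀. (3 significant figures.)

0.302 g₀

Directly: a = v²/r.
v = 3.19 km/h = 0.8861 m/s; r = 0.265 m.
a = 2.963 m/s²
2.963 m/s² × (1 g₀ / 9.807 m/s²) = 0.3021 g₀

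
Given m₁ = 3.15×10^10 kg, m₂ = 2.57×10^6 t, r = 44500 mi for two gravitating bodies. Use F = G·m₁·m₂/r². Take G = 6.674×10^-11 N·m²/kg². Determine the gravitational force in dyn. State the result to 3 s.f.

From Newton's law of gravitation: F = Gm₁m₂/r².
m₁ = 3.15×10^10 kg; m₂ = 2.57×10^6 t = 2.570×10^9 kg; r = 44500 mi = 7.162×10^7 m; G = 6.674×10^-11 N·m²/kg².
F = 1.053×10^-6 N
1.053×10^-6 N × (1 dyn / 1.000×10^-5 N) = 0.1053 dyn

0.105 dyn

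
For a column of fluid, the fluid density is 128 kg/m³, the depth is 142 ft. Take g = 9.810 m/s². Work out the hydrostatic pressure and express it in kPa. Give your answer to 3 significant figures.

54.3 kPa

Directly: P = ρgh.
ρ = 128 kg/m³; h = 142 ft = 43.28 m; g = 9.810 m/s².
P = 54348 Pa
54348 Pa × (1 kPa / 1000 Pa) = 54.35 kPa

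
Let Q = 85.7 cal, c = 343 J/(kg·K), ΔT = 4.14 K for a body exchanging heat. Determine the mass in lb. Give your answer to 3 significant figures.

0.557 lb

Solving Q = m·c·ΔT for m: m = Q/(c·ΔT).
Q = 85.7 cal = 358.6 J; c = 343 J/(kg·K); ΔT = 4.14 K.
m = 0.2525 kg
0.2525 kg × (1 lb / 0.4536 kg) = 0.5567 lb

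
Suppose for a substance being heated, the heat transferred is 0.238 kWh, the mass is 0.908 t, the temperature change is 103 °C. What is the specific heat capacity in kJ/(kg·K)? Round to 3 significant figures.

Rearranging: c = Q/(m·ΔT).
Q = 0.238 kWh = 8.568×10^5 J; m = 0.908 t = 908.0 kg; ΔT = 103 °C = 103.0 K.
c = 9.161 J/(kg·K)
9.161 J/(kg·K) × (1 kJ/(kg·K) / 1000 J/(kg·K)) = 0.009161 kJ/(kg·K)

0.00916 kJ/(kg·K)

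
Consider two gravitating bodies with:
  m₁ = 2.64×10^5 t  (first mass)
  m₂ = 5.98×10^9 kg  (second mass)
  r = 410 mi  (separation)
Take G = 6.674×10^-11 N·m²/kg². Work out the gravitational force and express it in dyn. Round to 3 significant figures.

F is given directly by: F = Gm₁m₂/r².
m₁ = 2.64×10^5 t = 2.640×10^8 kg; m₂ = 5.98×10^9 kg; r = 410 mi = 6.598×10^5 m; G = 6.674×10^-11 N·m²/kg².
F = 2.420×10^-4 N
2.420×10^-4 N × (1 dyn / 1.000×10^-5 N) = 24.20 dyn

24.2 dyn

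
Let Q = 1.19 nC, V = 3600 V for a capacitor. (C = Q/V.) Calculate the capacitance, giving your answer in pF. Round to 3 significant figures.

0.331 pF

Directly: C = Q/V.
Q = 1.19 nC = 1.190×10^-9 C; V = 3600 V.
C = 3.306×10^-13 F
3.306×10^-13 F × (1 pF / 1.000×10^-12 F) = 0.3306 pF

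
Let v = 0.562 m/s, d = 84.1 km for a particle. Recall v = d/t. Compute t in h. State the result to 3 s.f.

Rearranging: t = d/v.
v = 0.562 m/s; d = 84.1 km = 84100 m.
t = 1.496×10^5 s
1.496×10^5 s × (1 h / 3600 s) = 41.57 h

41.6 h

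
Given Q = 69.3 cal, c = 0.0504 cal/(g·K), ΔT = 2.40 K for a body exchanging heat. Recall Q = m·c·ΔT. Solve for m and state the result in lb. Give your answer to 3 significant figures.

1.26 lb

Rearranging Q = m·c·ΔT for m: m = Q/(c·ΔT).
Q = 69.3 cal = 290.0 J; c = 0.0504 cal/(g·K) = 210.9 J/(kg·K); ΔT = 2.40 K.
m = 0.5729 kg
0.5729 kg × (1 lb / 0.4536 kg) = 1.263 lb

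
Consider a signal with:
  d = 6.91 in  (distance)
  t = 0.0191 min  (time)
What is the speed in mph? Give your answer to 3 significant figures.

0.343 mph

v is given directly by: v = d/t.
d = 6.91 in = 0.1755 m; t = 0.0191 min = 1.146 s.
v = 0.1532 m/s
0.1532 m/s × (1 mph / 0.4470 m/s) = 0.3426 mph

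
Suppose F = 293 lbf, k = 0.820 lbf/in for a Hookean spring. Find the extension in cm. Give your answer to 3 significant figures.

Solving F = k·x for x: x = F/k.
F = 293 lbf = 1303 N; k = 0.820 lbf/in = 143.6 N/m.
x = 9.076 m
9.076 m × (1 cm / 0.01000 m) = 907.6 cm

908 cm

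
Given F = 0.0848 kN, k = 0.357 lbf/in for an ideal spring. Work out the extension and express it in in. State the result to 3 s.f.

From Hooke's law: x = F/k.
F = 0.0848 kN = 84.80 N; k = 0.357 lbf/in = 62.52 N/m.
x = 1.356 m
1.356 m × (1 in / 0.02540 m) = 53.40 in

53.4 in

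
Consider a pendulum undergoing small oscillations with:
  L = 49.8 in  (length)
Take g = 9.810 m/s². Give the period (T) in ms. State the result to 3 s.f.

T is given directly by: T = 2π√(L/g).
L = 49.8 in = 1.265 m; g = 9.810 m/s².
T = 2.256 s
2.256 s × (1 ms / 0.001000 s) = 2256 ms

2260 ms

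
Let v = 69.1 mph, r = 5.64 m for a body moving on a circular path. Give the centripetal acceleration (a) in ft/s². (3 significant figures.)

555 ft/s²

Directly: a = v²/r.
v = 69.1 mph = 30.89 m/s; r = 5.64 m.
a = 169.2 m/s²
169.2 m/s² × (1 ft/s² / 0.3048 m/s²) = 555.1 ft/s²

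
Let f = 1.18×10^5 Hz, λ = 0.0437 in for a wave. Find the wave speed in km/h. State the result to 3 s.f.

Directly: v = fλ.
f = 1.18×10^5 Hz; λ = 0.0437 in = 0.001110 m.
v = 131.0 m/s
131.0 m/s × (1 km/h / 0.2778 m/s) = 471.5 km/h

472 km/h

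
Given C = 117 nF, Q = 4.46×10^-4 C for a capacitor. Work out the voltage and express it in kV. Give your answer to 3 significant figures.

Rearranging: V = Q/C.
C = 117 nF = 1.170×10^-7 F; Q = 4.46×10^-4 C.
V = 3812 V
3812 V × (1 kV / 1000 V) = 3.812 kV

3.81 kV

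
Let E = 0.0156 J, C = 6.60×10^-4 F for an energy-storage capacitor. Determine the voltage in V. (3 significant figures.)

Rearranging: V = √(2E/C).
E = 0.0156 J; C = 6.60×10^-4 F.
V = 6.876 V

6.88 V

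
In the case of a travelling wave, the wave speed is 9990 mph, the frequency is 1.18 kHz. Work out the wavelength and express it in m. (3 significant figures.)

3.78 m

Solving v = f·λ for λ: λ = v/f.
v = 9990 mph = 4466 m/s; f = 1.18 kHz = 1180 Hz.
λ = 3.785 m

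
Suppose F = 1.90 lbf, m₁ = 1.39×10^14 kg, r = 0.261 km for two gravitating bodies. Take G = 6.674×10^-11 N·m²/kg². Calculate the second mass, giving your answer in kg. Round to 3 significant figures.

Solving F = G·m₁·m₂/r² for m₂: m₂ = F·r²/(G·m₁).
F = 1.90 lbf = 8.452 N; m₁ = 1.39×10^14 kg; r = 0.261 km = 261.0 m; G = 6.674×10^-11 N·m²/kg².
m₂ = 62.06 kg

62.1 kg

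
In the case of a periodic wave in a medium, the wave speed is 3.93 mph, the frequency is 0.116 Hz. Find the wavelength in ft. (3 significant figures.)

Solving v = f·λ for λ: λ = v/f.
v = 3.93 mph = 1.757 m/s; f = 0.116 Hz.
λ = 15.15 m
15.15 m × (1 ft / 0.3048 m) = 49.69 ft

49.7 ft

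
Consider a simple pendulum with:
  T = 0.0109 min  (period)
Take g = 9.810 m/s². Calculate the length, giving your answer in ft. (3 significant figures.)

0.349 ft

Solving T = 2π√(L/g) for L: L = g·(T/2π)².
T = 0.0109 min = 0.6540 s; g = 9.810 m/s².
L = 0.1063 m
0.1063 m × (1 ft / 0.3048 m) = 0.3487 ft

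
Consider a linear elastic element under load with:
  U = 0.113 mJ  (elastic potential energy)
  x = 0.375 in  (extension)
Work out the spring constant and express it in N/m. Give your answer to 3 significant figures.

Rearranging U = ½k·x² for k: k = 2U/x².
U = 0.113 mJ = 1.130×10^-4 J; x = 0.375 in = 0.009525 m.
k = 2.491 N/m

2.49 N/m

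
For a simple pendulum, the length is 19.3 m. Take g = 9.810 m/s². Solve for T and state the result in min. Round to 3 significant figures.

0.147 min

Directly: T = 2π√(L/g).
L = 19.3 m; g = 9.810 m/s².
T = 8.813 s
8.813 s × (1 min / 60.00 s) = 0.1469 min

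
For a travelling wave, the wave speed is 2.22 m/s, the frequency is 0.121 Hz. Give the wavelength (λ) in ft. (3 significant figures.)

Solving v = f·λ for λ: λ = v/f.
v = 2.22 m/s; f = 0.121 Hz.
λ = 18.35 m
18.35 m × (1 ft / 0.3048 m) = 60.19 ft

60.2 ft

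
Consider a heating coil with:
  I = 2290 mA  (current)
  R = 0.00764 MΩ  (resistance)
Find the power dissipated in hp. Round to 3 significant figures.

53.7 hp

P is given directly by: P = I²R.
I = 2290 mA = 2.290 A; R = 0.00764 MΩ = 7640 Ω.
P = 40065 W
40065 W × (1 hp / 745.7 W) = 53.73 hp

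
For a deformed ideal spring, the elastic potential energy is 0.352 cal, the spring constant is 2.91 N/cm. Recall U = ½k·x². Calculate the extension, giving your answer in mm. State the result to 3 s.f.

Rearranging: x = √(2U/k).
U = 0.352 cal = 1.473 J; k = 2.91 N/cm = 291.0 N/m.
x = 0.1006 m
0.1006 m × (1 mm / 0.001000 m) = 100.6 mm

101 mm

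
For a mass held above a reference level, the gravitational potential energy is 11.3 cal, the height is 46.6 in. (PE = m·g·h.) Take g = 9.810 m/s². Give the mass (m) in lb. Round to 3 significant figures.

8.98 lb

Rearranging: m = PE/(g·h).
PE = 11.3 cal = 47.28 J; h = 46.6 in = 1.184 m; g = 9.810 m/s².
m = 4.072 kg
4.072 kg × (1 lb / 0.4536 kg) = 8.977 lb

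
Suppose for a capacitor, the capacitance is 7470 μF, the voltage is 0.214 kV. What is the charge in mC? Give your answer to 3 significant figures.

1600 mC

Rearranging: Q = CV.
C = 7470 μF = 0.007470 F; V = 0.214 kV = 214.0 V.
Q = 1.599 C
1.599 C × (1 mC / 0.001000 C) = 1599 mC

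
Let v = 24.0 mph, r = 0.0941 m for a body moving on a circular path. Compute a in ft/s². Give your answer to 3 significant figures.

Directly: a = v²/r.
v = 24.0 mph = 10.73 m/s; r = 0.0941 m.
a = 1223 m/s²
1223 m/s² × (1 ft/s² / 0.3048 m/s²) = 4013 ft/s²

4010 ft/s²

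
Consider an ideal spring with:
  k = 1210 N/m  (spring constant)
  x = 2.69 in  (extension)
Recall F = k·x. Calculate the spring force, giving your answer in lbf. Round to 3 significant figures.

18.6 lbf

F is given directly by: F = kx.
k = 1210 N/m; x = 2.69 in = 0.06833 m.
F = 82.67 N
82.67 N × (1 lbf / 4.448 N) = 18.59 lbf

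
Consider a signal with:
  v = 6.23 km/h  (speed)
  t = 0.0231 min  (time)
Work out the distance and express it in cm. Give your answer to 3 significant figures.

Rearranging v = d/t for d: d = v·t.
v = 6.23 km/h = 1.731 m/s; t = 0.0231 min = 1.386 s.
d = 2.399 m
2.399 m × (1 cm / 0.01000 m) = 239.9 cm

240 cm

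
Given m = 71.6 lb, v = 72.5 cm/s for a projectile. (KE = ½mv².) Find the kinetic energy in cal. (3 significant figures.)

KE is given directly by: KE = ½mv².
m = 71.6 lb = 32.48 kg; v = 72.5 cm/s = 0.7250 m/s.
KE = 8.535 J  (the unit combination reduces to kg·m²/s² = J)
8.535 J × (1 cal / 4.184 J) = 2.040 cal

2.04 cal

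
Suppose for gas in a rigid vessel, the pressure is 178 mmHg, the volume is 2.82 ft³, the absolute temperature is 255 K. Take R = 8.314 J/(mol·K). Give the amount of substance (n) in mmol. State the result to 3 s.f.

Rearranging: n = PV/(RT).
P = 178 mmHg = 23731 Pa; V = 2.82 ft³ = 0.07985 m³; T = 255 K; R = 8.314 J/(mol·K).
n = 0.8939 mol
0.8939 mol × (1 mmol / 0.001000 mol) = 893.9 mmol

894 mmol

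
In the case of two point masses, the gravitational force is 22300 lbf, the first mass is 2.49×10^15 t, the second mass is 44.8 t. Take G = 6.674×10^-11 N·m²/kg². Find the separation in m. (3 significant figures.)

8660 m

Solving F = G·m₁·m₂/r² for r: r = √(G·m₁m₂/F).
F = 22300 lbf = 99195 N; m₁ = 2.49×10^15 t = 2.490×10^18 kg; m₂ = 44.8 t = 44800 kg; G = 6.674×10^-11 N·m²/kg².
r = 8663 m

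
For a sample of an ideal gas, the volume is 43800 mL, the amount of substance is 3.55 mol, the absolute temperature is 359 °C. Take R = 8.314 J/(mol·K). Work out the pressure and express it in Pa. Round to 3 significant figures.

4.26×10^5 Pa

P is given directly by: P = nRT/V.
V = 43800 mL = 0.04380 m³; n = 3.55 mol; T = 359 °C = 632.1 K; R = 8.314 J/(mol·K).
P = 4.260×10^5 Pa  (the unit combination reduces to kg/(m·s²) = Pa)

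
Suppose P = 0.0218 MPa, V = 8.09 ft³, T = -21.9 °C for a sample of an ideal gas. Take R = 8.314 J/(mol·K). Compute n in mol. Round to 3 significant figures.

From the ideal-gas law: n = PV/(RT).
P = 0.0218 MPa = 21800 Pa; V = 8.09 ft³ = 0.2291 m³; T = -21.9 °C = 251.2 K; R = 8.314 J/(mol·K).
n = 2.391 mol

2.39 mol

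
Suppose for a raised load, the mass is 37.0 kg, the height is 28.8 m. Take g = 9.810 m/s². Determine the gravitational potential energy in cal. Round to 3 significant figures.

2500 cal

PE is given directly by: PE = mgh.
m = 37.0 kg; h = 28.8 m; g = 9.810 m/s².
PE = 10454 J
10454 J × (1 cal / 4.184 J) = 2498 cal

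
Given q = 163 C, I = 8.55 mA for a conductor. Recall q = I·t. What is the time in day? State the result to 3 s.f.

Rearranging: t = q/I.
q = 163 C; I = 8.55 mA = 0.008550 A.
t = 19064 s
19064 s × (1 day / 86400 s) = 0.2207 day

0.221 day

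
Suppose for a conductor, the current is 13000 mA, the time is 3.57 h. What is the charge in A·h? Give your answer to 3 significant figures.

46.4 A·h

q is given directly by: q = It.
I = 13000 mA = 13.00 A; t = 3.57 h = 12852 s.
q = 1.671×10^5 C  (the unit combination reduces to A·s = C)
1.671×10^5 C × (1 A·h / 3600 C) = 46.41 A·h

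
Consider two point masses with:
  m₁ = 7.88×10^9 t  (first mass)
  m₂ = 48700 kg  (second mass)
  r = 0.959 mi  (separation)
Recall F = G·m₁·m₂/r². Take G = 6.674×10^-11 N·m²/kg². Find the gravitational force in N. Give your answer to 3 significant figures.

10.8 N

F is given directly by: F = Gm₁m₂/r².
m₁ = 7.88×10^9 t = 7.880×10^12 kg; m₂ = 48700 kg; r = 0.959 mi = 1543 m; G = 6.674×10^-11 N·m²/kg².
F = 10.75 N  (the unit combination reduces to kg·m/s² = N)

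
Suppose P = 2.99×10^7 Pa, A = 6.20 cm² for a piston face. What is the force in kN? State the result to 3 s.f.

18.5 kN

Solving P = F/A for F: F = P·A.
P = 2.99×10^7 Pa; A = 6.20 cm² = 6.200×10^-4 m².
F = 18538 N  (the unit combination reduces to kg·m/s² = N)
18538 N × (1 kN / 1000 N) = 18.54 kN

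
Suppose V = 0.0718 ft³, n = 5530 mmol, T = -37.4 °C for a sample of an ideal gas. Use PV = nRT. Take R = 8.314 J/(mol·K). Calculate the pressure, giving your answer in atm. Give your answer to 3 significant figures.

Directly: P = nRT/V.
V = 0.0718 ft³ = 0.002033 m³; n = 5530 mmol = 5.530 mol; T = -37.4 °C = 235.7 K; R = 8.314 J/(mol·K).
P = 5.331×10^6 Pa  (the unit combination reduces to kg/(m·s²) = Pa)
5.331×10^6 Pa × (1 atm / 1.013×10^5 Pa) = 52.61 atm

52.6 atm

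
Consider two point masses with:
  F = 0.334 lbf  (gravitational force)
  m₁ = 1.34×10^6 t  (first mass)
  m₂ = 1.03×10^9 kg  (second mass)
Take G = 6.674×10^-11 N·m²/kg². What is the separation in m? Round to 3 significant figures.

7870 m

From Newton's law of gravitation: r = √(G·m₁m₂/F).
F = 0.334 lbf = 1.486 N; m₁ = 1.34×10^6 t = 1.340×10^9 kg; m₂ = 1.03×10^9 kg; G = 6.674×10^-11 N·m²/kg².
r = 7874 m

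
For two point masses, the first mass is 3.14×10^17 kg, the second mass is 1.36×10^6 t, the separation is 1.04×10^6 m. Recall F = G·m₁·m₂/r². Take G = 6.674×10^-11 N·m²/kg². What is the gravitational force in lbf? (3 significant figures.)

F is given directly by: F = Gm₁m₂/r².
m₁ = 3.14×10^17 kg; m₂ = 1.36×10^6 t = 1.360×10^9 kg; r = 1.04×10^6 m; G = 6.674×10^-11 N·m²/kg².
F = 26350 N
26350 N × (1 lbf / 4.448 N) = 5924 lbf

5920 lbf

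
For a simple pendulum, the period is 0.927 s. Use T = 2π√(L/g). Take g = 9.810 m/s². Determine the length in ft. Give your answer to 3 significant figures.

Rearranging: L = g·(T/2π)².
T = 0.927 s; g = 9.810 m/s².
L = 0.2135 m
0.2135 m × (1 ft / 0.3048 m) = 0.7006 ft

0.701 ft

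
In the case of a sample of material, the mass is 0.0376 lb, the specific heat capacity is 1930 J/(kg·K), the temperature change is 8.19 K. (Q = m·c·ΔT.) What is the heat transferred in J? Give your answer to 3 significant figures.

270 J

Directly: Q = mcΔT.
m = 0.0376 lb = 0.01706 kg; c = 1930 J/(kg·K); ΔT = 8.19 K.
Q = 269.6 J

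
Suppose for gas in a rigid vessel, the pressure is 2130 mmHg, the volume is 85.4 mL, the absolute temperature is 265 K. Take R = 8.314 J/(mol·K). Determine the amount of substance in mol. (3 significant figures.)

Rearranging: n = PV/(RT).
P = 2130 mmHg = 2.840×10^5 Pa; V = 85.4 mL = 8.540×10^-5 m³; T = 265 K; R = 8.314 J/(mol·K).
n = 0.01101 mol

0.0110 mol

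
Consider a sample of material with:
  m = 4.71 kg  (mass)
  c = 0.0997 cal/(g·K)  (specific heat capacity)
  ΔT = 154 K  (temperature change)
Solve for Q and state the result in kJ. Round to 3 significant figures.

303 kJ

Directly: Q = mcΔT.
m = 4.71 kg; c = 0.0997 cal/(g·K) = 417.1 J/(kg·K); ΔT = 154 K.
Q = 3.026×10^5 J  (the unit combination reduces to kg·m²/s² = J)
3.026×10^5 J × (1 kJ / 1000 J) = 302.6 kJ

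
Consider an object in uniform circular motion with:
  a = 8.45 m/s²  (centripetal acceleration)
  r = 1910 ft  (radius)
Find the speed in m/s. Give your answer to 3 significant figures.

Rearranging: v = √(a·r).
a = 8.45 m/s²; r = 1910 ft = 582.2 m.
v = 70.14 m/s

70.1 m/s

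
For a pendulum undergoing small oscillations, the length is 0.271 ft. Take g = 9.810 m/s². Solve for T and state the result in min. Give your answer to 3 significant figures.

0.00961 min

T is given directly by: T = 2π√(L/g).
L = 0.271 ft = 0.08260 m; g = 9.810 m/s².
T = 0.5766 s
0.5766 s × (1 min / 60.00 s) = 0.009609 min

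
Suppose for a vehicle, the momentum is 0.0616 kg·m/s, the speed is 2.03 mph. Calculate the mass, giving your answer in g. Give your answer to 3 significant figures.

Solving p = m·v for m: m = p/v.
p = 0.0616 kg·m/s; v = 2.03 mph = 0.9075 m/s.
m = 0.06788 kg
0.06788 kg × (1 g / 0.001000 kg) = 67.88 g

67.9 g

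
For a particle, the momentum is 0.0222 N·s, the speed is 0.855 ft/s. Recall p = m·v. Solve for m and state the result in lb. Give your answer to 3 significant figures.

0.188 lb

Rearranging: m = p/v.
p = 0.0222 N·s = 0.02220 kg·m/s; v = 0.855 ft/s = 0.2606 m/s.
m = 0.08519 kg
0.08519 kg × (1 lb / 0.4536 kg) = 0.1878 lb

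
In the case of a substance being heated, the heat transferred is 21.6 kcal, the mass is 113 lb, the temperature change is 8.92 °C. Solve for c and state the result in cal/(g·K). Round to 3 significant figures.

Solving Q = m·c·ΔT for c: c = Q/(m·ΔT).
Q = 21.6 kcal = 90374 J; m = 113 lb = 51.26 kg; ΔT = 8.92 °C = 8.920 K.
c = 197.7 J/(kg·K)
197.7 J/(kg·K) × (1 cal/(g·K) / 4184 J/(kg·K)) = 0.04724 cal/(g·K)

0.0472 cal/(g·K)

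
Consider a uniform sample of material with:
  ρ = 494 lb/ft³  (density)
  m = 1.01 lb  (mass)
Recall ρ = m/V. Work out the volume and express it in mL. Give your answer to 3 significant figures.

57.9 mL

Rearranging: V = m/ρ.
ρ = 494 lb/ft³ = 7913 kg/m³; m = 1.01 lb = 0.4581 kg.
V = 5.789×10^-5 m³
5.789×10^-5 m³ × (1 mL / 1.000×10^-6 m³) = 57.89 mL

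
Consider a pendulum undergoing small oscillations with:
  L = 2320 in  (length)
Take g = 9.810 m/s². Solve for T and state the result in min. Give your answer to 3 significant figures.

Directly: T = 2π√(L/g).
L = 2320 in = 58.93 m; g = 9.810 m/s².
T = 15.40 s
15.40 s × (1 min / 60.00 s) = 0.2567 min

0.257 min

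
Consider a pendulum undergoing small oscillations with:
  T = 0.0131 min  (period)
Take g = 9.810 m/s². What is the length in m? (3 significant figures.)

Solving T = 2π√(L/g) for L: L = g·(T/2π)².
T = 0.0131 min = 0.7860 s; g = 9.810 m/s².
L = 0.1535 m

0.154 m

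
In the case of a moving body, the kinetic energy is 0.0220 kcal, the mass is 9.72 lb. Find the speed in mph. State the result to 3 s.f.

Rearranging KE = ½mv² for v: v = √(2·KE/m).
KE = 0.0220 kcal = 92.05 J; m = 9.72 lb = 4.409 kg.
v = 6.462 m/s
6.462 m/s × (1 mph / 0.4470 m/s) = 14.45 mph

14.5 mph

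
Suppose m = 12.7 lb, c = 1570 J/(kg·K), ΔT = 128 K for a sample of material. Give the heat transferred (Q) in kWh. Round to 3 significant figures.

Q is given directly by: Q = mcΔT.
m = 12.7 lb = 5.761 kg; c = 1570 J/(kg·K); ΔT = 128 K.
Q = 1.158×10^6 J  (the unit combination reduces to kg·m²/s² = J)
1.158×10^6 J × (1 kWh / 3.600×10^6 J) = 0.3216 kWh

0.322 kWh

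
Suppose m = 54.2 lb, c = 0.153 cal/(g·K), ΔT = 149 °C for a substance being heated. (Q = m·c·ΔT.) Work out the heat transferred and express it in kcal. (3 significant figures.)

560 kcal

Directly: Q = mcΔT.
m = 54.2 lb = 24.58 kg; c = 0.153 cal/(g·K) = 640.2 J/(kg·K); ΔT = 149 °C = 149.0 K.
Q = 2.345×10^6 J
2.345×10^6 J × (1 kcal / 4184 J) = 560.5 kcal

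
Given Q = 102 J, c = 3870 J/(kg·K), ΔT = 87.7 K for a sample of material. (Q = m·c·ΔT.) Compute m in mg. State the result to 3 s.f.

Rearranging Q = m·c·ΔT for m: m = Q/(c·ΔT).
Q = 102 J; c = 3870 J/(kg·K); ΔT = 87.7 K.
m = 3.005×10^-4 kg
3.005×10^-4 kg × (1 mg / 1.000×10^-6 kg) = 300.5 mg

301 mg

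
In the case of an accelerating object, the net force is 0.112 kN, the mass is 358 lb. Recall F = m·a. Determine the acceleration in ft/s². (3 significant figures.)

Rearranging F = m·a for a: a = F/m.
F = 0.112 kN = 112.0 N; m = 358 lb = 162.4 kg.
a = 0.6897 m/s²
0.6897 m/s² × (1 ft/s² / 0.3048 m/s²) = 2.263 ft/s²

2.26 ft/s²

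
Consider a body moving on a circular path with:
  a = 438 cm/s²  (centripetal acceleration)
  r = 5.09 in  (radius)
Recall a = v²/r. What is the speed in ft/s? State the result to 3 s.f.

Rearranging: v = √(a·r).
a = 438 cm/s² = 4.380 m/s²; r = 5.09 in = 0.1293 m.
v = 0.7525 m/s
0.7525 m/s × (1 ft/s / 0.3048 m/s) = 2.469 ft/s

2.47 ft/s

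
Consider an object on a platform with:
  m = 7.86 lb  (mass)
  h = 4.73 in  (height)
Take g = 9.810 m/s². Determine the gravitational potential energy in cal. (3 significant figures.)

1.00 cal

Directly: PE = mgh.
m = 7.86 lb = 3.565 kg; h = 4.73 in = 0.1201 m; g = 9.810 m/s².
PE = 4.202 J
4.202 J × (1 cal / 4.184 J) = 1.004 cal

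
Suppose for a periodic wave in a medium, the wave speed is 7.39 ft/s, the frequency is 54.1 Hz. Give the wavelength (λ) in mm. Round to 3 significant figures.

41.6 mm

Rearranging: λ = v/f.
v = 7.39 ft/s = 2.252 m/s; f = 54.1 Hz.
λ = 0.04164 m
0.04164 m × (1 mm / 0.001000 m) = 41.64 mm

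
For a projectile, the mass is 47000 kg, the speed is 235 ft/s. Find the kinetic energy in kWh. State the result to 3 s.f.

KE is given directly by: KE = ½mv².
m = 47000 kg; v = 235 ft/s = 71.63 m/s.
KE = 1.206×10^8 J  (the unit combination reduces to kg·m²/s² = J)
1.206×10^8 J × (1 kWh / 3.600×10^6 J) = 33.49 kWh

33.5 kWh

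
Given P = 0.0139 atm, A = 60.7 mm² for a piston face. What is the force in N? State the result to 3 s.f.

Rearranging: F = P·A.
P = 0.0139 atm = 1408 Pa; A = 60.7 mm² = 6.070×10^-5 m².
F = 0.08549 N

0.0855 N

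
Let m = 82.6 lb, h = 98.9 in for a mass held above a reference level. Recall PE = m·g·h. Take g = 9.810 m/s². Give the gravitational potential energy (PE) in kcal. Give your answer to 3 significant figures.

PE is given directly by: PE = mgh.
m = 82.6 lb = 37.47 kg; h = 98.9 in = 2.512 m; g = 9.810 m/s².
PE = 923.3 J
923.3 J × (1 kcal / 4184 J) = 0.2207 kcal

0.221 kcal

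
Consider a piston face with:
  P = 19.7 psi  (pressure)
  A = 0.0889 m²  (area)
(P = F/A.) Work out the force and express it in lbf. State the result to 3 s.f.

2710 lbf

Rearranging: F = P·A.
P = 19.7 psi = 1.358×10^5 Pa; A = 0.0889 m².
F = 12075 N  (the unit combination reduces to kg·m/s² = N)
12075 N × (1 lbf / 4.448 N) = 2715 lbf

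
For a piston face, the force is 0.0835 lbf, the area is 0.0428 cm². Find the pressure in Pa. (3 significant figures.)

86800 Pa

Directly: P = F/A.
F = 0.0835 lbf = 0.3714 N; A = 0.0428 cm² = 4.280×10^-6 m².
P = 86782 Pa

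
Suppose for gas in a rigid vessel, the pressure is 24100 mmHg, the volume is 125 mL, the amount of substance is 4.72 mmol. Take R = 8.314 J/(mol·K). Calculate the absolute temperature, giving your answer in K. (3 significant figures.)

From the ideal-gas law: T = PV/(nR).
P = 24100 mmHg = 3.213×10^6 Pa; V = 125 mL = 1.250×10^-4 m³; n = 4.72 mmol = 0.004720 mol; R = 8.314 J/(mol·K).
T = 10235 K

10200 K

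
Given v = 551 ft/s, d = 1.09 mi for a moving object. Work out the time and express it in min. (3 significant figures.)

Rearranging: t = d/v.
v = 551 ft/s = 167.9 m/s; d = 1.09 mi = 1754 m.
t = 10.45 s
10.45 s × (1 min / 60.00 s) = 0.1741 min

0.174 min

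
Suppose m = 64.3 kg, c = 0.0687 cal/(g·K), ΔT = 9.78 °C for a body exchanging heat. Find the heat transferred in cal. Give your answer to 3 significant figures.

43200 cal

Directly: Q = mcΔT.
m = 64.3 kg; c = 0.0687 cal/(g·K) = 287.4 J/(kg·K); ΔT = 9.78 °C = 9.780 K.
Q = 1.808×10^5 J
1.808×10^5 J × (1 cal / 4.184 J) = 43202 cal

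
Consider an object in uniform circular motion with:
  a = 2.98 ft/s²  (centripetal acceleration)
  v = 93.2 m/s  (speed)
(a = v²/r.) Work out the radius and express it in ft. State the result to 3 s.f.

Rearranging a = v²/r for r: r = v²/a.
a = 2.98 ft/s² = 0.9083 m/s²; v = 93.2 m/s.
r = 9563 m
9563 m × (1 ft / 0.3048 m) = 31375 ft

31400 ft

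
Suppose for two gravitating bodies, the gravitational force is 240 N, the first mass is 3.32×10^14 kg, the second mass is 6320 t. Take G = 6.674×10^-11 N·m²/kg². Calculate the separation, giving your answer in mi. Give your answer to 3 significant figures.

From Newton's law of gravitation: r = √(G·m₁m₂/F).
F = 240 N; m₁ = 3.32×10^14 kg; m₂ = 6320 t = 6.320×10^6 kg; G = 6.674×10^-11 N·m²/kg².
r = 24155 m
24155 m × (1 mi / 1609 m) = 15.01 mi

15.0 mi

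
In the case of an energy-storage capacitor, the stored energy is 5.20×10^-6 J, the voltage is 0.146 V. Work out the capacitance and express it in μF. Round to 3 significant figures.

488 μF

Rearranging E = ½C·V² for C: C = 2E/V².
E = 5.20×10^-6 J; V = 0.146 V.
C = 4.879×10^-4 F
4.879×10^-4 F × (1 μF / 1.000×10^-6 F) = 487.9 μF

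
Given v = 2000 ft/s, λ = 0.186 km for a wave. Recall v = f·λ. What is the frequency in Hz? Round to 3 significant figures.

3.28 Hz

Solving v = f·λ for f: f = v/λ.
v = 2000 ft/s = 609.6 m/s; λ = 0.186 km = 186.0 m.
f = 3.277 Hz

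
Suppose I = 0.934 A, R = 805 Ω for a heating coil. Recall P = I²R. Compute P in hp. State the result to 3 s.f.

0.942 hp

Directly: P = I²R.
I = 0.934 A; R = 805 Ω.
P = 702.2 W  (the unit combination reduces to kg·m²/s³ = W)
702.2 W × (1 hp / 745.7 W) = 0.9417 hp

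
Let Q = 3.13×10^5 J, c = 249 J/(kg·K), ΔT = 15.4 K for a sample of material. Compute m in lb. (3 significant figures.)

180 lb

Solving Q = m·c·ΔT for m: m = Q/(c·ΔT).
Q = 3.13×10^5 J; c = 249 J/(kg·K); ΔT = 15.4 K.
m = 81.63 kg
81.63 kg × (1 lb / 0.4536 kg) = 180.0 lb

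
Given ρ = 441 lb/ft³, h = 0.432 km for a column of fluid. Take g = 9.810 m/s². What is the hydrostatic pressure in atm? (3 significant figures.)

295 atm

P is given directly by: P = ρgh.
ρ = 441 lb/ft³ = 7064 kg/m³; h = 0.432 km = 432.0 m; g = 9.810 m/s².
P = 2.994×10^7 Pa
2.994×10^7 Pa × (1 atm / 1.013×10^5 Pa) = 295.5 atm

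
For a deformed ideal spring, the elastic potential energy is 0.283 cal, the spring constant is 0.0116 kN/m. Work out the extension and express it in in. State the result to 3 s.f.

17.8 in

Rearranging: x = √(2U/k).
U = 0.283 cal = 1.184 J; k = 0.0116 kN/m = 11.60 N/m.
x = 0.4518 m
0.4518 m × (1 in / 0.02540 m) = 17.79 in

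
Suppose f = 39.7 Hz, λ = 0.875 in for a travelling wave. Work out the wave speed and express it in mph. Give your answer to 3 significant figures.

v is given directly by: v = fλ.
f = 39.7 Hz; λ = 0.875 in = 0.02222 m.
v = 0.8823 m/s
0.8823 m/s × (1 mph / 0.4470 m/s) = 1.974 mph

1.97 mph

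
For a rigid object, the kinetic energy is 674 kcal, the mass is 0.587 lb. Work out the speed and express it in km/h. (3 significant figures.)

Solving KE = ½mv² for v: v = √(2·KE/m).
KE = 674 kcal = 2.820×10^6 J; m = 0.587 lb = 0.2663 kg.
v = 4602 m/s
4602 m/s × (1 km/h / 0.2778 m/s) = 16569 km/h

16600 km/h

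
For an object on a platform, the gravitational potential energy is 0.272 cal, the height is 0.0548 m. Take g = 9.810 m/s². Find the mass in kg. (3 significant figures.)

2.12 kg

Solving PE = m·g·h for m: m = PE/(g·h).
PE = 0.272 cal = 1.138 J; h = 0.0548 m; g = 9.810 m/s².
m = 2.117 kg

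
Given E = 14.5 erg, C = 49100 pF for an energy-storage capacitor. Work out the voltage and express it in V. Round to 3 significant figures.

Rearranging: V = √(2E/C).
E = 14.5 erg = 1.450×10^-6 J; C = 49100 pF = 4.910×10^-8 F.
V = 7.685 V

7.69 V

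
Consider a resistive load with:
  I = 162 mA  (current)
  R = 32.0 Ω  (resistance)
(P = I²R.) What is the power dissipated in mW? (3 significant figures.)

840 mW

Directly: P = I²R.
I = 162 mA = 0.1620 A; R = 32.0 Ω.
P = 0.8398 W  (the unit combination reduces to kg·m²/s³ = W)
0.8398 W × (1 mW / 0.001000 W) = 839.8 mW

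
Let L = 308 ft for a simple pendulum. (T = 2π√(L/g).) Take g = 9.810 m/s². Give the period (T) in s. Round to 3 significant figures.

19.4 s

Directly: T = 2π√(L/g).
L = 308 ft = 93.88 m; g = 9.810 m/s².
T = 19.44 s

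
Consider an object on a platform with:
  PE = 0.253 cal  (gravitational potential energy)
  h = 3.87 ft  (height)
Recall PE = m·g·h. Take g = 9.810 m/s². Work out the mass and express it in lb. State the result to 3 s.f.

0.202 lb

Solving PE = m·g·h for m: m = PE/(g·h).
PE = 0.253 cal = 1.059 J; h = 3.87 ft = 1.180 m; g = 9.810 m/s².
m = 0.09148 kg
0.09148 kg × (1 lb / 0.4536 kg) = 0.2017 lb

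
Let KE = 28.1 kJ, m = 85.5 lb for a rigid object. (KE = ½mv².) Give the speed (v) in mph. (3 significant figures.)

85.2 mph

Rearranging KE = ½mv² for v: v = √(2·KE/m).
KE = 28.1 kJ = 28100 J; m = 85.5 lb = 38.78 kg.
v = 38.07 m/s
38.07 m/s × (1 mph / 0.4470 m/s) = 85.15 mph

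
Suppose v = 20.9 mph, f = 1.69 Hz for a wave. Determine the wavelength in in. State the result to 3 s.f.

218 in

Rearranging v = f·λ for λ: λ = v/f.
v = 20.9 mph = 9.343 m/s; f = 1.69 Hz.
λ = 5.528 m
5.528 m × (1 in / 0.02540 m) = 217.7 in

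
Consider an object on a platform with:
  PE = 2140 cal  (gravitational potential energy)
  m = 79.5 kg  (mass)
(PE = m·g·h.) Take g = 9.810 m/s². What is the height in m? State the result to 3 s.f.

11.5 m

Rearranging: h = PE/(m·g).
PE = 2140 cal = 8954 J; m = 79.5 kg; g = 9.810 m/s².
h = 11.48 m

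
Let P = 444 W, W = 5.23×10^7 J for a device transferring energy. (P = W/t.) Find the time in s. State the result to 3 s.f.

1.18×10^5 s

Rearranging: t = W/P.
P = 444 W; W = 5.23×10^7 J.
t = 1.178×10^5 s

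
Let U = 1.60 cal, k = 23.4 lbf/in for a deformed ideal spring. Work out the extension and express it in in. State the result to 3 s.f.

Solving U = ½k·x² for x: x = √(2U/k).
U = 1.60 cal = 6.694 J; k = 23.4 lbf/in = 4098 N/m.
x = 0.05716 m
0.05716 m × (1 in / 0.02540 m) = 2.250 in

2.25 in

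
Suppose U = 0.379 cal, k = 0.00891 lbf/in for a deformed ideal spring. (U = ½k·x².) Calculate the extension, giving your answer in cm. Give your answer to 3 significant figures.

143 cm

Rearranging U = ½k·x² for x: x = √(2U/k).
U = 0.379 cal = 1.586 J; k = 0.00891 lbf/in = 1.560 N/m.
x = 1.426 m
1.426 m × (1 cm / 0.01000 m) = 142.6 cm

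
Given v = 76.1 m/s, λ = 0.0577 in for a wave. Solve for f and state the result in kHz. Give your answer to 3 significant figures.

51.9 kHz

Rearranging v = f·λ for f: f = v/λ.
v = 76.1 m/s; λ = 0.0577 in = 0.001466 m.
f = 51925 Hz
51925 Hz × (1 kHz / 1000 Hz) = 51.92 kHz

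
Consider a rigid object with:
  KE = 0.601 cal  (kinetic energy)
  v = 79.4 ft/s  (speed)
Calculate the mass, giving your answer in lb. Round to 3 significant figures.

Rearranging: m = 2·KE/v².
KE = 0.601 cal = 2.515 J; v = 79.4 ft/s = 24.20 m/s.
m = 0.008587 kg
0.008587 kg × (1 lb / 0.4536 kg) = 0.01893 lb

0.0189 lb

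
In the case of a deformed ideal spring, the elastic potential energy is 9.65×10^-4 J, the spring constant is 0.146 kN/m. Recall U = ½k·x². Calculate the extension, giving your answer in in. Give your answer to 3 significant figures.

0.143 in

Solving U = ½k·x² for x: x = √(2U/k).
U = 9.65×10^-4 J; k = 0.146 kN/m = 146.0 N/m.
x = 0.003636 m
0.003636 m × (1 in / 0.02540 m) = 0.1431 in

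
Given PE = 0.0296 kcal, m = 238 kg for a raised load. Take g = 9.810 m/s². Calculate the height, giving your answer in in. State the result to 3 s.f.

Rearranging: h = PE/(m·g).
PE = 0.0296 kcal = 123.8 J; m = 238 kg; g = 9.810 m/s².
h = 0.05304 m
0.05304 m × (1 in / 0.02540 m) = 2.088 in

2.09 in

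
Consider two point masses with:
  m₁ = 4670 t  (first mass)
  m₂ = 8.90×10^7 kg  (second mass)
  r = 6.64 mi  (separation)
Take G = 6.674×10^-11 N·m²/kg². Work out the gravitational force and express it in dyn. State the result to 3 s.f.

24.3 dyn

From Newton's law of gravitation: F = Gm₁m₂/r².
m₁ = 4670 t = 4.670×10^6 kg; m₂ = 8.90×10^7 kg; r = 6.64 mi = 10686 m; G = 6.674×10^-11 N·m²/kg².
F = 2.429×10^-4 N  (the unit combination reduces to kg·m/s² = N)
2.429×10^-4 N × (1 dyn / 1.000×10^-5 N) = 24.29 dyn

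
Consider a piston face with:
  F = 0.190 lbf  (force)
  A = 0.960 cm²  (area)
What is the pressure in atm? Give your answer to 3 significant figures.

0.0869 atm

Directly: P = F/A.
F = 0.190 lbf = 0.8452 N; A = 0.960 cm² = 9.600×10^-5 m².
P = 8804 Pa
8804 Pa × (1 atm / 1.013×10^5 Pa) = 0.08689 atm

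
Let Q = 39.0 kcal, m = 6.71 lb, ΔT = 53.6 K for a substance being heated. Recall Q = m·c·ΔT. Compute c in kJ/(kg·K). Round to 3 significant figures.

Rearranging: c = Q/(m·ΔT).
Q = 39.0 kcal = 1.632×10^5 J; m = 6.71 lb = 3.044 kg; ΔT = 53.6 K.
c = 1000 J/(kg·K)
1000 J/(kg·K) × (1 kJ/(kg·K) / 1000 J/(kg·K)) = 1.000 kJ/(kg·K)

1.00 kJ/(kg·K)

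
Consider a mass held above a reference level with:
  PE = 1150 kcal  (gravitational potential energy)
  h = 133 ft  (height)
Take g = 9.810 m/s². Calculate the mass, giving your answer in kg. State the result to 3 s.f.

Rearranging: m = PE/(g·h).
PE = 1150 kcal = 4.812×10^6 J; h = 133 ft = 40.54 m; g = 9.810 m/s².
m = 12099 kg

12100 kg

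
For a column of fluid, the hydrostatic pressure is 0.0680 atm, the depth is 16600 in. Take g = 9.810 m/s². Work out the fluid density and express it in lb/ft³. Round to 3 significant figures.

Solving P = ρ·g·h for ρ: ρ = P/(g·h).
P = 0.0680 atm = 6890 Pa; h = 16600 in = 421.6 m; g = 9.810 m/s².
ρ = 1.666 kg/m³
1.666 kg/m³ × (1 lb/ft³ / 16.02 kg/m³) = 0.1040 lb/ft³

0.104 lb/ft³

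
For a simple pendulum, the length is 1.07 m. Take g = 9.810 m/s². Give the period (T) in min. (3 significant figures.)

Directly: T = 2π√(L/g).
L = 1.07 m; g = 9.810 m/s².
T = 2.075 s
2.075 s × (1 min / 60.00 s) = 0.03458 min

0.0346 min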